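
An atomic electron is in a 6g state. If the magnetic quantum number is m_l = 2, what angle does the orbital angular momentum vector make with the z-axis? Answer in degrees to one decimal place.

θ ≈ 63.4°

6g means n = 6, l = 4.
|L|² = l(l+1)ℏ² = 20ℏ², so |L| = 2√5 ℏ.
L_z = m_l ℏ = 2ℏ.
cos θ = L_z/|L| = 2/√20, so θ ≈ 63.4°.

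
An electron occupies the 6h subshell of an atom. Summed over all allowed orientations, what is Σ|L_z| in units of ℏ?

6h means n = 6, l = 5.
m_l runs from −5 to 5, i.e. {-5, -4, -3, -2, -1, 0, 1, 2, 3, 4, 5}.
Σ|m_l| = l(l+1) = 30.

Σ|L_z| = 30 ℏ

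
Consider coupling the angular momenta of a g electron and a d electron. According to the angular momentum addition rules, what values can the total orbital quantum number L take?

L runs from |4 − 2| = 2 to 4 + 2 = 6.
So L can be 2, 3, 4, 5, 6.

L = 2, 3, 4, 5, 6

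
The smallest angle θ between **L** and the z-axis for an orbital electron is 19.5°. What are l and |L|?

l = 8, |L| = 6√2 ℏ ≈ 8.485ℏ

cos θ_min = l/√(l(l+1)) = √(l/(l+1)), so l/(l+1) = cos²(19.5°) = 0.8886.
l = cos²θ/sin²θ ≈ 8.
Then |L| = ℏ√(8·9) = 6√2 ℏ.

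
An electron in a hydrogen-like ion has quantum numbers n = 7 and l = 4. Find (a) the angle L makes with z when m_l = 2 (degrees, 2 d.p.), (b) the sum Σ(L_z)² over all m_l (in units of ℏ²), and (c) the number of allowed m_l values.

For m_l = 2: cos θ = 2/√20, θ ≈ 63.43°.
Σ m_l² = 60, so Σ(L_z)² = 60 ℏ².
There are 2l+1 = 9 values of m_l.

θ(m_l=2) ≈ 63.43°; Σ(L_z)² = 60 ℏ²; 9 values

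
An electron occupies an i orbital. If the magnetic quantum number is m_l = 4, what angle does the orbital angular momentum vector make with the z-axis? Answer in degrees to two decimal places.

I corresponds to l = 6.
|L|² = l(l+1)ℏ² = 42ℏ², so |L| = √42 ℏ.
L_z = m_l ℏ = 4ℏ.
cos θ = L_z/|L| = 4/√42, so θ ≈ 51.89°.

θ ≈ 51.89°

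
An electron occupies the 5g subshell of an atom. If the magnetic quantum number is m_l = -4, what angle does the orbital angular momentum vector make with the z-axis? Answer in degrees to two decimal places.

θ ≈ 153.43°

For 5g, l = 4.
|L| = √(l(l+1)) ℏ = 2√5 ℏ.
L_z = m_l ℏ = −4ℏ.
cos θ = L_z/|L| = -4/√20, so θ ≈ 153.43°.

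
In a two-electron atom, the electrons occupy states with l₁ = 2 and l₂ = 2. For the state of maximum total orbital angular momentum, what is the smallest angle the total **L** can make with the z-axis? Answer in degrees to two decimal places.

θ_min ≈ 26.57°

Angular momentum addition gives L = |l₁ − l₂|, …, l₁ + l₂.
Allowed values: L = 0, 1, 2, 3, 4.
The maximum is L = 4, with |L_tot| = ℏ√(4·5) = 2√5 ℏ.
The minimum angle with z is arccos(4/√20) ≈ 26.57°.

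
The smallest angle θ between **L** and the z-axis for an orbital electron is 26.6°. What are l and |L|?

l = 4, |L| = 2√5 ℏ ≈ 4.472ℏ

cos²θ_min = l/(l+1) = 0.7995.
l = cos²θ/sin²θ ≈ 4.
Then |L| = ℏ√(4·5) = 2√5 ℏ.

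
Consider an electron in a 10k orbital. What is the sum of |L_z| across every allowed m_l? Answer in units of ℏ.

10k means n = 10, l = 7.
m_l ∈ {-7, -6, -5, -4, -3, -2, -1, 0, 1, 2, 3, 4, 5, 6, 7}.
Σ|m_l| = l(l+1) = 56.

Σ|L_z| = 56 ℏ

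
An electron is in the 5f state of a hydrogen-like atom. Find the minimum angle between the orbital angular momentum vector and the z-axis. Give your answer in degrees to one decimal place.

θ_min ≈ 30.0°

The 5f subshell has l = 3.
|L| = ℏ√(l(l+1)) = 2√3 ℏ.
The smallest angle corresponds to the largest L_z, i.e. m_l = l = 3, giving L_z = 3ℏ.
cos θ_min = 3/√12, so θ_min ≈ 30.0°.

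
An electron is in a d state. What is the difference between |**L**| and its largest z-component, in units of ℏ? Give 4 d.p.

For a d orbital, l = 2.
|L| = √6 ℏ ≈ 2.4495ℏ, while L_z,max = lℏ = 2ℏ.
The difference is (√6 − 2)ℏ ≈ 0.4495ℏ.

|L| − L_z,max ≈ 0.4495ℏ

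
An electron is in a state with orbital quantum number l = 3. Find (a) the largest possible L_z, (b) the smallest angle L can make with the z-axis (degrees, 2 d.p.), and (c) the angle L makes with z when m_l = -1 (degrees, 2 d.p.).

L_z,max = 3ℏ; θ_min ≈ 30.00°; θ(m_l=-1) ≈ 106.78°

L_z,max = lℏ = 3ℏ.
cos θ_min = 3/√12, so θ_min ≈ 30.00°.
For m_l = -1: cos θ = -1/√12, θ ≈ 106.78°.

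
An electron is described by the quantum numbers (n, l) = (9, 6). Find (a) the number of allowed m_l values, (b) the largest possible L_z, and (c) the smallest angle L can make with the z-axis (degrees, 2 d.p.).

There are 2l+1 = 13 values of m_l.
L_z,max = lℏ = 6ℏ.
cos θ_min = 6/√42, so θ_min ≈ 22.21°.

13 values; L_z,max = 6ℏ; θ_min ≈ 22.21°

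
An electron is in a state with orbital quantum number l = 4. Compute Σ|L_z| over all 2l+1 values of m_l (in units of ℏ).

m_l ∈ {-4, -3, -2, -1, 0, 1, 2, 3, 4}.
Σ|m_l| = 2·4(4+1)/2 = 20.

Σ|L_z| = 20 ℏ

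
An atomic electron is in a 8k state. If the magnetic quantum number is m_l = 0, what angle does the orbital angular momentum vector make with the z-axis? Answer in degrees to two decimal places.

For 8k, l = 7.
|L| = √(l(l+1)) ℏ = 2√14 ℏ.
L_z = m_l ℏ = 0ℏ.
cos θ = L_z/|L| = 0/√56, so θ ≈ 90.00°.

θ ≈ 90.00°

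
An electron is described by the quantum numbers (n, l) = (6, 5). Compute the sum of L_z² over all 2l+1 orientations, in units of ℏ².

The allowed m_l values are -5, -4, -3, -2, -1, 0, 1, 2, 3, 4, 5.
Summing m² from −5 to 5: Σ m_l² = 110.

Σ(L_z)² = 110 ℏ²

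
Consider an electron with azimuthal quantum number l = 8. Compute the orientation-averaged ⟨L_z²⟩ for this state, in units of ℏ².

⟨L_z²⟩ = 24 ℏ²

m_l runs from −8 to 8, i.e. {-8, -7, -6, -5, -4, -3, -2, -1, 0, 1, 2, 3, 4, 5, 6, 7, 8}.
⟨L_z²⟩ = ℏ²·(Σ m_l²)/(2l+1) = ℏ²·408/17 = 24ℏ².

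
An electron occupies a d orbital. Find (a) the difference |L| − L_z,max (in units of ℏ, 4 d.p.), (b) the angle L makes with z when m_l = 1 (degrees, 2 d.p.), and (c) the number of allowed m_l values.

|L|−L_z,max ≈ 0.4495ℏ; θ(m_l=1) ≈ 65.91°; 5 values

A d state has l = 2.
|L| − L_z,max = (√6 − 2)ℏ ≈ 0.4495ℏ.
For m_l = 1: cos θ = 1/√6, θ ≈ 65.91°.
There are 2l+1 = 5 values of m_l.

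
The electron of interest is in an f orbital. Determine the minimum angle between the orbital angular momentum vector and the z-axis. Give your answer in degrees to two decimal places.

An f state has l = 3.
|L| = ℏ√(l(l+1)) = 2√3 ℏ.
The smallest angle corresponds to the largest L_z, i.e. m_l = l = 3, giving L_z = 3ℏ.
cos θ_min = 3/√12, so θ_min ≈ 30.00°.

θ_min ≈ 30.00°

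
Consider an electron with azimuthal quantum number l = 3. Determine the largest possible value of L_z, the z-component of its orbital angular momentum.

L_z = m_l ℏ with m_l ∈ {−3, …, 3}; the maximum is m_l = 3.

L_z,max = 3ℏ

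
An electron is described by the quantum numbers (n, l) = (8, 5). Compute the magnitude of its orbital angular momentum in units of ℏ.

|L| = √30 ℏ ≈ 5.477ℏ

|L| = ℏ√(l(l+1)) = ℏ√(5·6) = √30 ℏ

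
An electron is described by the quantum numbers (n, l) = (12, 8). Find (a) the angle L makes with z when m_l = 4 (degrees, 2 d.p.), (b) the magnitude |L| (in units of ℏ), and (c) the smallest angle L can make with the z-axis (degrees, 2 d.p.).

θ(m_l=4) ≈ 61.87°; |L| = 6√2 ℏ ≈ 8.485ℏ; θ_min ≈ 19.47°

For m_l = 4: cos θ = 4/√72, θ ≈ 61.87°.
|L| = ℏ√(8·9) = 6√2 ℏ ≈ 8.485ℏ.
cos θ_min = 8/√72, so θ_min ≈ 19.47°.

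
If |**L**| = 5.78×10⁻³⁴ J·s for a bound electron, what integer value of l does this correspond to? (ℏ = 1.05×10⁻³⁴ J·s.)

|L|/ℏ = (5.78×10⁻³⁴)/(1.05×10⁻³⁴) ≈ 5.505.
Set l(l+1) = 30.30; the integer solution is l = 5.

l = 5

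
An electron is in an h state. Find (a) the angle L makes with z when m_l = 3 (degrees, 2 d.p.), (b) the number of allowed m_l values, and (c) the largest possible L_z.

θ(m_l=3) ≈ 56.79°; 11 values; L_z,max = 5ℏ

The letter h corresponds to l = 5.
For m_l = 3: cos θ = 3/√30, θ ≈ 56.79°.
There are 2l+1 = 11 values of m_l.
L_z,max = lℏ = 5ℏ.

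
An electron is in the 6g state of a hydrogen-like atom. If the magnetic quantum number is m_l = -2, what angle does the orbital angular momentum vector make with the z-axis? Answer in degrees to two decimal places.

For 6g, l = 4.
|L| = ℏ√(l(l+1)) = 2√5 ℏ.
L_z = m_l ℏ = −2ℏ.
cos θ = L_z/|L| = -2/√20, so θ ≈ 116.57°.

θ ≈ 116.57°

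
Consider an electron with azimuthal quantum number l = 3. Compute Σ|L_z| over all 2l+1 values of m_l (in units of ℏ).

The allowed m_l values are -3, -2, -1, 0, 1, 2, 3.
Σ|m_l| = l(l+1) = 12.

Σ|L_z| = 12 ℏ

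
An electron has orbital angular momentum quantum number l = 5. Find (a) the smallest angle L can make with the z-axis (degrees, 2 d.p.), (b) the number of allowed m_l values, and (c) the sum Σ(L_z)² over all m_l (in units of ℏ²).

cos θ_min = 5/√30, so θ_min ≈ 24.09°.
There are 2l+1 = 11 values of m_l.
Σ m_l² = 110, so Σ(L_z)² = 110 ℏ².

θ_min ≈ 24.09°; 11 values; Σ(L_z)² = 110 ℏ²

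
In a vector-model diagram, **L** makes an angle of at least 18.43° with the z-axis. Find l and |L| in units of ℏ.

cos²θ_min = l/(l+1) = 0.9001.
Thus l = 0.9001/(1 − 0.9001) ≈ 9.
Then |L| = ℏ√(9·10) = 3√10 ℏ.

l = 9, |L| = 3√10 ℏ ≈ 9.487ℏ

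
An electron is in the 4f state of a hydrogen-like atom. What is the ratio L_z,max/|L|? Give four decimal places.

4f means n = 4, l = 3.
|L| = 2√3 ℏ ≈ 3.4641ℏ, while L_z,max = lℏ = 3ℏ.
L_z,max/|L| = 3/√12 = 0.8660.

L_z,max/|L| = 0.8660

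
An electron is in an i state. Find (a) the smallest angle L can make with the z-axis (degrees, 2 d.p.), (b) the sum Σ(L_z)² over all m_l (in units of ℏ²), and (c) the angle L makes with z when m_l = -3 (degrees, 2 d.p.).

θ_min ≈ 22.21°; Σ(L_z)² = 182 ℏ²; θ(m_l=-3) ≈ 117.58°

An i state has l = 6.
cos θ_min = 6/√42, so θ_min ≈ 22.21°.
Σ m_l² = 182, so Σ(L_z)² = 182 ℏ².
For m_l = -3: cos θ = -3/√42, θ ≈ 117.58°.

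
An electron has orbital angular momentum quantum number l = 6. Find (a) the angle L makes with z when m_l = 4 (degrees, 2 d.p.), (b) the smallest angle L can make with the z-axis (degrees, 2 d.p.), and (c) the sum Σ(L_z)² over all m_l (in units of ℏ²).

θ(m_l=4) ≈ 51.89°; θ_min ≈ 22.21°; Σ(L_z)² = 182 ℏ²

For m_l = 4: cos θ = 4/√42, θ ≈ 51.89°.
cos θ_min = 6/√42, so θ_min ≈ 22.21°.
Σ m_l² = 182, so Σ(L_z)² = 182 ℏ².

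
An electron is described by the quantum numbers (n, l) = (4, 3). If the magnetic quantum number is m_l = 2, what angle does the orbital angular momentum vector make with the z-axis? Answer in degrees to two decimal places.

|L|² = l(l+1)ℏ² = 12ℏ², so |L| = 2√3 ℏ.
L_z = m_l ℏ = 2ℏ.
cos θ = L_z/|L| = 2/√12, so θ ≈ 54.74°.

θ ≈ 54.74°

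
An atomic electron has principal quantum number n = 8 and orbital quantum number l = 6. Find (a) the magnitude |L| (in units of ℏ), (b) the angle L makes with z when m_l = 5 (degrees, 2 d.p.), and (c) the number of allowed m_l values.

|L| = ℏ√(6·7) = √42 ℏ ≈ 6.481ℏ.
For m_l = 5: cos θ = 5/√42, θ ≈ 39.51°.
There are 2l+1 = 13 values of m_l.

|L| = √42 ℏ ≈ 6.481ℏ; θ(m_l=5) ≈ 39.51°; 13 values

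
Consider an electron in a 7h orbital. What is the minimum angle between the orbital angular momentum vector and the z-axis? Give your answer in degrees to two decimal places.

For 7h, l = 5.
|L|² = l(l+1)ℏ² = 30ℏ², so |L| = √30 ℏ.
The smallest angle corresponds to the largest L_z, i.e. m_l = l = 5, giving L_z = 5ℏ.
cos θ_min = 5/√30, so θ_min ≈ 24.09°.

θ_min ≈ 24.09°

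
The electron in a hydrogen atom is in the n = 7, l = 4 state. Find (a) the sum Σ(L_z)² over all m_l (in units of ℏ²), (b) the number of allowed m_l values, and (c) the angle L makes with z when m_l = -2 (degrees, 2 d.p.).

Σ m_l² = 60, so Σ(L_z)² = 60 ℏ².
There are 2l+1 = 9 values of m_l.
For m_l = -2: cos θ = -2/√20, θ ≈ 116.57°.

Σ(L_z)² = 60 ℏ²; 9 values; θ(m_l=-2) ≈ 116.57°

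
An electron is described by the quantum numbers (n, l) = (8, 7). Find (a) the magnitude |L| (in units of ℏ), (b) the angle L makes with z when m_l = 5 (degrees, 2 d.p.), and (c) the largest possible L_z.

|L| = ℏ√(7·8) = 2√14 ℏ ≈ 7.483ℏ.
For m_l = 5: cos θ = 5/√56, θ ≈ 48.08°.
L_z,max = lℏ = 7ℏ.

|L| = 2√14 ℏ ≈ 7.483ℏ; θ(m_l=5) ≈ 48.08°; L_z,max = 7ℏ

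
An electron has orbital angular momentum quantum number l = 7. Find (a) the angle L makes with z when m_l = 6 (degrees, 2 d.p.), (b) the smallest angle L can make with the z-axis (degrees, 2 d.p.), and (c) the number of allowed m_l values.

θ(m_l=6) ≈ 36.70°; θ_min ≈ 20.70°; 15 values

For m_l = 6: cos θ = 6/√56, θ ≈ 36.70°.
cos θ_min = 7/√56, so θ_min ≈ 20.70°.
There are 2l+1 = 15 values of m_l.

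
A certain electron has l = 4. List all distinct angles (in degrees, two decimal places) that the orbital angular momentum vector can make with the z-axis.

|L| = √(l(l+1)) ℏ = 2√5 ℏ.
cos θ = m_l/√20 for each m_l ∈ {-4, -3, -2, -1, 0, 1, 2, 3, 4}.

θ ∈ {26.57°, 47.87°, 63.43°, 77.08°, 90.00°, 102.92°, 116.57°, 132.13°, 153.43°}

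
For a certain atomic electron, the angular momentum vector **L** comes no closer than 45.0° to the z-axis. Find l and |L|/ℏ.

At minimum angle, m_l = l, so cos θ = l/√(l(l+1)); cos²θ = l/(l+1) = 0.5000.
Solving: l = 1.
Then |L| = ℏ√(1·2) = √2 ℏ.

l = 1, |L| = √2 ℏ ≈ 1.414ℏ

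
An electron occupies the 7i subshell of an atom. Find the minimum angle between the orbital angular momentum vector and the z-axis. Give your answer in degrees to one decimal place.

θ_min ≈ 22.2°

For 7i, l = 6.
|L|² = l(l+1)ℏ² = 42ℏ², so |L| = √42 ℏ.
The smallest angle corresponds to the largest L_z, i.e. m_l = l = 6, giving L_z = 6ℏ.
cos θ_min = 6/√42, so θ_min ≈ 22.2°.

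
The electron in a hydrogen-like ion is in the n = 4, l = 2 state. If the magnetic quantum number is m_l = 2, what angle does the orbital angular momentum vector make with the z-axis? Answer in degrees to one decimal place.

|L|² = l(l+1)ℏ² = 6ℏ², so |L| = √6 ℏ.
L_z = m_l ℏ = 2ℏ.
cos θ = L_z/|L| = 2/√6, so θ ≈ 35.3°.

θ ≈ 35.3°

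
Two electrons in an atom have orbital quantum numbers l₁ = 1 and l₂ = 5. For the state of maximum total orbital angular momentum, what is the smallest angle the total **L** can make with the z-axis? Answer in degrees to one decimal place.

θ_min ≈ 22.2°

Angular momentum addition gives L = |l₁ − l₂|, …, l₁ + l₂.
So L can be 4, 5, 6.
The maximum is L = 6, with |L_tot| = ℏ√(6·7) = √42 ℏ.
The minimum angle with z is arccos(6/√42) ≈ 22.2°.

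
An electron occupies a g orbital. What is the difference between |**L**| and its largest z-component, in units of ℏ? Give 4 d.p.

A g state has l = 4.
|L| = 2√5 ℏ ≈ 4.4721ℏ, while L_z,max = lℏ = 4ℏ.
The difference is (2√5 − 4)ℏ ≈ 0.4721ℏ.

|L| − L_z,max ≈ 0.4721ℏ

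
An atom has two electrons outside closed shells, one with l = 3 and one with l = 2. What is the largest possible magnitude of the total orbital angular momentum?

|L_tot|_max = √30 ℏ ≈ 5.477ℏ

The total orbital quantum number L ranges from |l₁ − l₂| to l₁ + l₂ in integer steps.
So L can be 1, 2, 3, 4, 5.
The largest magnitude corresponds to L = 5: |L_tot| = ℏ√(5·6) = √30 ℏ.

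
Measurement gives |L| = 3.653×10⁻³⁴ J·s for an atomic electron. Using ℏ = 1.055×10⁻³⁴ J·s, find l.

In units of ℏ, |L| ≈ 3.463.
(|L|/ℏ)² = l(l+1) ≈ 11.99 ⇒ l = 3.

l = 3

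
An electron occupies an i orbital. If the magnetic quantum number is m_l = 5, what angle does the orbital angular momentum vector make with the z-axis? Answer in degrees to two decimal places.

For an i orbital, l = 6.
|L| = ℏ√(l(l+1)) = √42 ℏ.
L_z = m_l ℏ = 5ℏ.
cos θ = L_z/|L| = 5/√42, so θ ≈ 39.51°.

θ ≈ 39.51°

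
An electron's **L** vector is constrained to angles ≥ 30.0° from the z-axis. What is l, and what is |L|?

At minimum angle, m_l = l, so cos θ = l/√(l(l+1)); cos²θ = l/(l+1) = 0.7500.
Solving: l = 3.
Then |L| = ℏ√(3·4) = 2√3 ℏ.

l = 3, |L| = 2√3 ℏ ≈ 3.464ℏ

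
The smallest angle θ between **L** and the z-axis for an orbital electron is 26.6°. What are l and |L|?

cos²θ_min = l/(l+1) = 0.7995.
Thus l = 0.7995/(1 − 0.7995) ≈ 4.
Then |L| = ℏ√(4·5) = 2√5 ℏ.

l = 4, |L| = 2√5 ℏ ≈ 4.472ℏ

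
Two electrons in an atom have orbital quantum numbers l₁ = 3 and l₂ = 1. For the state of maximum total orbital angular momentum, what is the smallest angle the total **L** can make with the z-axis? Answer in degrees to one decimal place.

θ_min ≈ 26.6°

Angular momentum addition gives L = |l₁ − l₂|, …, l₁ + l₂.
So L can be 2, 3, 4.
The maximum is L = 4, with |L_tot| = ℏ√(4·5) = 2√5 ℏ.
The minimum angle with z is arccos(4/√20) ≈ 26.6°.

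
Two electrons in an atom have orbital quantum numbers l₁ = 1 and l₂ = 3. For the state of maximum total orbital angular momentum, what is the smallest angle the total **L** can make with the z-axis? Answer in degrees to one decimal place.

θ_min ≈ 26.6°

L runs from |1 − 3| = 2 to 1 + 3 = 4.
Allowed values: L = 2, 3, 4.
The maximum is L = 4, with |L_tot| = ℏ√(4·5) = 2√5 ℏ.
The minimum angle with z is arccos(4/√20) ≈ 26.6°.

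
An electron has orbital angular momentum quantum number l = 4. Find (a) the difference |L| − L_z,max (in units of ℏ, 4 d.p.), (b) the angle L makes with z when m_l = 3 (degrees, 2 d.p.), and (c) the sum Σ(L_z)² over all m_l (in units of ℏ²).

|L| − L_z,max = (2√5 − 4)ℏ ≈ 0.4721ℏ.
For m_l = 3: cos θ = 3/√20, θ ≈ 47.87°.
Σ m_l² = 60, so Σ(L_z)² = 60 ℏ².

|L|−L_z,max ≈ 0.4721ℏ; θ(m_l=3) ≈ 47.87°; Σ(L_z)² = 60 ℏ²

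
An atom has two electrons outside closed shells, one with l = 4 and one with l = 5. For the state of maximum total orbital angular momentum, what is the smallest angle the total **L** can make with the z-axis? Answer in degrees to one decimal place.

θ_min ≈ 18.4°

By the triangle rule, |l₁ − l₂| ≤ L ≤ l₁ + l₂.
Allowed values: L = 1, 2, 3, 4, 5, 6, 7, 8, 9.
The maximum is L = 9, with |L_tot| = ℏ√(9·10) = 3√10 ℏ.
The minimum angle with z is arccos(9/√90) ≈ 18.4°.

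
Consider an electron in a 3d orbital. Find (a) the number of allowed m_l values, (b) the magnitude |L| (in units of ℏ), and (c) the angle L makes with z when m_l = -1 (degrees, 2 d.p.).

The 3d subshell has l = 2.
There are 2l+1 = 5 values of m_l.
|L| = ℏ√(2·3) = √6 ℏ ≈ 2.449ℏ.
For m_l = -1: cos θ = -1/√6, θ ≈ 114.09°.

5 values; |L| = √6 ℏ ≈ 2.449ℏ; θ(m_l=-1) ≈ 114.09°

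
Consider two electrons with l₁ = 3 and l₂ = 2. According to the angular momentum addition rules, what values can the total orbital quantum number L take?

L = 1, 2, 3, 4, 5

By the triangle rule, |l₁ − l₂| ≤ L ≤ l₁ + l₂.
Allowed values: L = 1, 2, 3, 4, 5.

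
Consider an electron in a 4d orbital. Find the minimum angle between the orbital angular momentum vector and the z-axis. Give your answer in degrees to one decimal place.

θ_min ≈ 35.3°

4d means n = 4, l = 2.
|L|² = l(l+1)ℏ² = 6ℏ², so |L| = √6 ℏ.
The smallest angle corresponds to the largest L_z, i.e. m_l = l = 2, giving L_z = 2ℏ.
cos θ_min = 2/√6, so θ_min ≈ 35.3°.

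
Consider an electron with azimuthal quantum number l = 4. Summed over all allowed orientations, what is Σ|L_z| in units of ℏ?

m_l ∈ {-4, -3, -2, -1, 0, 1, 2, 3, 4}.
Σ|m_l| = 2(1+2+…+4) = 20.

Σ|L_z| = 20 ℏ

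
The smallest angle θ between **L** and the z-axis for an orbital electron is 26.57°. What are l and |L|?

l = 4, |L| = 2√5 ℏ ≈ 4.472ℏ

cos θ_min = l/√(l(l+1)) = √(l/(l+1)), so l/(l+1) = cos²(26.57°) = 0.7999.
l = cos²θ/sin²θ ≈ 4.
Then |L| = ℏ√(4·5) = 2√5 ℏ.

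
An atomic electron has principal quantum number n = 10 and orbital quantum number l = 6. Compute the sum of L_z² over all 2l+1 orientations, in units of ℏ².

m_l runs from −6 to 6, i.e. {-6, -5, -4, -3, -2, -1, 0, 1, 2, 3, 4, 5, 6}.
Summing m² from −6 to 6: Σ m_l² = 182.

Σ(L_z)² = 182 ℏ²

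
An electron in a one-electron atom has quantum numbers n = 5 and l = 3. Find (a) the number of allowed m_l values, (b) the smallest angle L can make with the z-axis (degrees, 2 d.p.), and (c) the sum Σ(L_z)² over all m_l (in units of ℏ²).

7 values; θ_min ≈ 30.00°; Σ(L_z)² = 28 ℏ²

There are 2l+1 = 7 values of m_l.
cos θ_min = 3/√12, so θ_min ≈ 30.00°.
Σ m_l² = 28, so Σ(L_z)² = 28 ℏ².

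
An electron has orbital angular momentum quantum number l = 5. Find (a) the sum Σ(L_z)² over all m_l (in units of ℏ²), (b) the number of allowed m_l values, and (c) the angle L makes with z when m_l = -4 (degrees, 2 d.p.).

Σ m_l² = 110, so Σ(L_z)² = 110 ℏ².
There are 2l+1 = 11 values of m_l.
For m_l = -4: cos θ = -4/√30, θ ≈ 136.91°.

Σ(L_z)² = 110 ℏ²; 11 values; θ(m_l=-4) ≈ 136.91°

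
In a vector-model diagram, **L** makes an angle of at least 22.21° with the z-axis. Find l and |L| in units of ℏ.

l = 6, |L| = √42 ℏ ≈ 6.481ℏ

At minimum angle, m_l = l, so cos θ = l/√(l(l+1)); cos²θ = l/(l+1) = 0.8571.
Thus l = 0.8571/(1 − 0.8571) ≈ 6.
Then |L| = ℏ√(6·7) = √42 ℏ.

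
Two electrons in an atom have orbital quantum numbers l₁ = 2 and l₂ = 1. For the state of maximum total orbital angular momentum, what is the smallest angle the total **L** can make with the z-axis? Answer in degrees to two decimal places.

θ_min ≈ 30.00°

Angular momentum addition gives L = |l₁ − l₂|, …, l₁ + l₂.
L ∈ {1, 2, 3}.
The maximum is L = 3, with |L_tot| = ℏ√(3·4) = 2√3 ℏ.
The minimum angle with z is arccos(3/√12) ≈ 30.00°.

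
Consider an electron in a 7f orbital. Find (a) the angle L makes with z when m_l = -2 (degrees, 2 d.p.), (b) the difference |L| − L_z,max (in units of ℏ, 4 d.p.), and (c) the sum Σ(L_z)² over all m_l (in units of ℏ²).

For 7f, l = 3.
For m_l = -2: cos θ = -2/√12, θ ≈ 125.26°.
|L| − L_z,max = (2√3 − 3)ℏ ≈ 0.4641ℏ.
Σ m_l² = 28, so Σ(L_z)² = 28 ℏ².

θ(m_l=-2) ≈ 125.26°; |L|−L_z,max ≈ 0.4641ℏ; Σ(L_z)² = 28 ℏ²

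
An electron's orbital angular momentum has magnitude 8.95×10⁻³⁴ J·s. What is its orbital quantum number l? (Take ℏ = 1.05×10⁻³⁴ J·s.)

l = 8

|L|/ℏ = (8.95×10⁻³⁴)/(1.05×10⁻³⁴) ≈ 8.524.
Set l(l+1) = 72.66; the integer solution is l = 8.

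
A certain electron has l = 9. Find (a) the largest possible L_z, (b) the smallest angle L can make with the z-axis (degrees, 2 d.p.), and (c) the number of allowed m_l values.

L_z,max = lℏ = 9ℏ.
cos θ_min = 9/√90, so θ_min ≈ 18.43°.
There are 2l+1 = 19 values of m_l.

L_z,max = 9ℏ; θ_min ≈ 18.43°; 19 values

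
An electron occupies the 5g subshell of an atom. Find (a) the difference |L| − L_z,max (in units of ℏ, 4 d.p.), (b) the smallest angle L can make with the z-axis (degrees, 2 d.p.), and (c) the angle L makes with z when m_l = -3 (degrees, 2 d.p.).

5g means n = 5, l = 4.
|L| − L_z,max = (2√5 − 4)ℏ ≈ 0.4721ℏ.
cos θ_min = 4/√20, so θ_min ≈ 26.57°.
For m_l = -3: cos θ = -3/√20, θ ≈ 132.13°.

|L|−L_z,max ≈ 0.4721ℏ; θ_min ≈ 26.57°; θ(m_l=-3) ≈ 132.13°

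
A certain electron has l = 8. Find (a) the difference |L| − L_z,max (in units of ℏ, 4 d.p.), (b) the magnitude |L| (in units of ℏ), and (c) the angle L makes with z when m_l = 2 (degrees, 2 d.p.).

|L| − L_z,max = (6√2 − 8)ℏ ≈ 0.4853ℏ.
|L| = ℏ√(8·9) = 6√2 ℏ ≈ 8.485ℏ.
For m_l = 2: cos θ = 2/√72, θ ≈ 76.37°.

|L|−L_z,max ≈ 0.4853ℏ; |L| = 6√2 ℏ ≈ 8.485ℏ; θ(m_l=2) ≈ 76.37°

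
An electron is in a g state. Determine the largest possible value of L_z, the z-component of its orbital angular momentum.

L_z,max = 4ℏ

For a g orbital, l = 4.
L_z = m_l ℏ with m_l ∈ {−4, …, 4}; the maximum is m_l = 4.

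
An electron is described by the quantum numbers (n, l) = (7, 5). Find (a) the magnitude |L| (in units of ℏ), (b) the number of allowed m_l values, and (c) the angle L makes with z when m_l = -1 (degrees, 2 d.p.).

|L| = ℏ√(5·6) = √30 ℏ ≈ 5.477ℏ.
There are 2l+1 = 11 values of m_l.
For m_l = -1: cos θ = -1/√30, θ ≈ 100.52°.

|L| = √30 ℏ ≈ 5.477ℏ; 11 values; θ(m_l=-1) ≈ 100.52°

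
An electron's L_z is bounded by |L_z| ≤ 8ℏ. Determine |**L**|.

The maximum L_z equals lℏ, giving l = 8.
|L| = √(l(l+1)) ℏ = 6√2 ℏ.

|L| = 6√2 ℏ ≈ 8.485ℏ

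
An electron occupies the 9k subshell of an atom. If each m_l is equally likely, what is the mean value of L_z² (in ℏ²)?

⟨L_z²⟩ = 18.67 ℏ²

For 9k, l = 7.
m_l runs from −7 to 7, i.e. {-7, -6, -5, -4, -3, -2, -1, 0, 1, 2, 3, 4, 5, 6, 7}.
⟨L_z²⟩ = ℏ²·(Σ m_l²)/(2l+1) = ℏ²·280/15 = 18.67ℏ².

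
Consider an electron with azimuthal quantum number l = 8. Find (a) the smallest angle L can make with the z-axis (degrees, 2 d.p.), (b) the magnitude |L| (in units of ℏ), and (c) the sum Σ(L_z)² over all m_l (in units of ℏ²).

θ_min ≈ 19.47°; |L| = 6√2 ℏ ≈ 8.485ℏ; Σ(L_z)² = 408 ℏ²

cos θ_min = 8/√72, so θ_min ≈ 19.47°.
|L| = ℏ√(8·9) = 6√2 ℏ ≈ 8.485ℏ.
Σ m_l² = 408, so Σ(L_z)² = 408 ℏ².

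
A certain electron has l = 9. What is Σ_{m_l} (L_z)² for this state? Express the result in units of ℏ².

Σ(L_z)² = 570 ℏ²

m_l runs from −9 to 9, i.e. {-9, -8, -7, -6, -5, -4, -3, -2, -1, 0, 1, 2, 3, 4, 5, 6, 7, 8, 9}.
Σ m_l² = 2·(1 + 4 + 9 + 16 + 25 + 36 + 49 + 64 + 81) = 570.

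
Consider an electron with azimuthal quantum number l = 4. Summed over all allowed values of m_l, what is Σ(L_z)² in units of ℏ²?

Σ(L_z)² = 60 ℏ²

The allowed m_l values are -4, -3, -2, -1, 0, 1, 2, 3, 4.
Summing m² from −4 to 4: Σ m_l² = 60.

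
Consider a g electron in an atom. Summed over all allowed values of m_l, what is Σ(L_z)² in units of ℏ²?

G corresponds to l = 4.
The allowed m_l values are -4, -3, -2, -1, 0, 1, 2, 3, 4.
Σ m_l² = l(l+1)(2l+1)/3 = 4·5·9/3 = 60.

Σ(L_z)² = 60 ℏ²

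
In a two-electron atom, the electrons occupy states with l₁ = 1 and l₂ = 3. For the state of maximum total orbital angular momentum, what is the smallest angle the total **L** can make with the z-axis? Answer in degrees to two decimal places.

Angular momentum addition gives L = |l₁ − l₂|, …, l₁ + l₂.
L ∈ {2, 3, 4}.
The maximum is L = 4, with |L_tot| = ℏ√(4·5) = 2√5 ℏ.
The minimum angle with z is arccos(4/√20) ≈ 26.57°.

θ_min ≈ 26.57°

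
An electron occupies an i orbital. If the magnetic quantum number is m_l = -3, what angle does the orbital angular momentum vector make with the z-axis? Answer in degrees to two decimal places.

For an i orbital, l = 6.
|L| = √(l(l+1)) ℏ = √42 ℏ.
L_z = m_l ℏ = −3ℏ.
cos θ = L_z/|L| = -3/√42, so θ ≈ 117.58°.

θ ≈ 117.58°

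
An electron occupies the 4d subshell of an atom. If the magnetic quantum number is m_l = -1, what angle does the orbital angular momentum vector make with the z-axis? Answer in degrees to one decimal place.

θ ≈ 114.1°

4d means n = 4, l = 2.
|L|² = l(l+1)ℏ² = 6ℏ², so |L| = √6 ℏ.
L_z = m_l ℏ = −1ℏ.
cos θ = L_z/|L| = -1/√6, so θ ≈ 114.1°.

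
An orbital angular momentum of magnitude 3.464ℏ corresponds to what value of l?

|L| = ℏ√(l(l+1)), so l(l+1) = 12.
The positive root is l = 3.

l = 3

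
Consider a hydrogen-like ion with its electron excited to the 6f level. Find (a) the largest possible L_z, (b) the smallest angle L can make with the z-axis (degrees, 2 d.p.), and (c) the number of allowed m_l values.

The 6f level has l = 3.
L_z,max = lℏ = 3ℏ.
cos θ_min = 3/√12, so θ_min ≈ 30.00°.
There are 2l+1 = 7 values of m_l.

L_z,max = 3ℏ; θ_min ≈ 30.00°; 7 values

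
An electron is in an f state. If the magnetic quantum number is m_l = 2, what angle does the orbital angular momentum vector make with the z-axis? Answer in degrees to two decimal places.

θ ≈ 54.74°

An f state has l = 3.
|L| = √(l(l+1)) ℏ = 2√3 ℏ.
L_z = m_l ℏ = 2ℏ.
cos θ = L_z/|L| = 2/√12, so θ ≈ 54.74°.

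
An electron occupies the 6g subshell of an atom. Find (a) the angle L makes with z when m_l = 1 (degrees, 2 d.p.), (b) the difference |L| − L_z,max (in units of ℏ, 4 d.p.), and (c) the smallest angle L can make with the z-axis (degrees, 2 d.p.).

θ(m_l=1) ≈ 77.08°; |L|−L_z,max ≈ 0.4721ℏ; θ_min ≈ 26.57°

The 6g subshell has l = 4.
For m_l = 1: cos θ = 1/√20, θ ≈ 77.08°.
|L| − L_z,max = (2√5 − 4)ℏ ≈ 0.4721ℏ.
cos θ_min = 4/√20, so θ_min ≈ 26.57°.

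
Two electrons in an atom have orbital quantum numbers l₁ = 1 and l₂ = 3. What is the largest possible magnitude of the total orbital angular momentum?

Angular momentum addition gives L = |l₁ − l₂|, …, l₁ + l₂.
Allowed values: L = 2, 3, 4.
The largest magnitude corresponds to L = 4: |L_tot| = ℏ√(4·5) = 2√5 ℏ.

|L_tot|_max = 2√5 ℏ ≈ 4.472ℏ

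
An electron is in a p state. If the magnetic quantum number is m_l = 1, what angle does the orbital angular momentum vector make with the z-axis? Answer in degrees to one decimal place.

A p state has l = 1.
|L| = ℏ√(l(l+1)) = √2 ℏ.
L_z = m_l ℏ = 1ℏ.
cos θ = L_z/|L| = 1/√2, so θ ≈ 45.0°.

θ ≈ 45.0°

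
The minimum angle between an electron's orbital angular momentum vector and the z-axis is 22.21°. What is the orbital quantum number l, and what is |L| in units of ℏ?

l = 6, |L| = √42 ℏ ≈ 6.481ℏ

cos θ_min = l/√(l(l+1)) = √(l/(l+1)), so l/(l+1) = cos²(22.21°) = 0.8571.
l = cos²θ/sin²θ ≈ 6.
Then |L| = ℏ√(6·7) = √42 ℏ.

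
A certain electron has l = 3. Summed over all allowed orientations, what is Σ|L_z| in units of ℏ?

Σ|L_z| = 12 ℏ

The allowed m_l values are -3, -2, -1, 0, 1, 2, 3.
Σ|m_l| = 2(1+2+…+3) = 12.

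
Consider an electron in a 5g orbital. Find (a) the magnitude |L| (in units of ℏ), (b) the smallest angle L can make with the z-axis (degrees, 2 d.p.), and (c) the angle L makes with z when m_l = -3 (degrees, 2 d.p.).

For 5g, l = 4.
|L| = ℏ√(4·5) = 2√5 ℏ ≈ 4.472ℏ.
cos θ_min = 4/√20, so θ_min ≈ 26.57°.
For m_l = -3: cos θ = -3/√20, θ ≈ 132.13°.

|L| = 2√5 ℏ ≈ 4.472ℏ; θ_min ≈ 26.57°; θ(m_l=-3) ≈ 132.13°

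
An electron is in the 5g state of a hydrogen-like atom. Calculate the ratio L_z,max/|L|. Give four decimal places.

L_z,max/|L| = 0.8944

For 5g, l = 4.
|L| = 2√5 ℏ ≈ 4.4721ℏ, while L_z,max = lℏ = 4ℏ.
L_z,max/|L| = 4/√20 = 0.8944.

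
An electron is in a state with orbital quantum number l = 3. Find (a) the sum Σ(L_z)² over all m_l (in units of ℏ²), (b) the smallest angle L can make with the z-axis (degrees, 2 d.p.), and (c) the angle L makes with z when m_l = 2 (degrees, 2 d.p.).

Σ(L_z)² = 28 ℏ²; θ_min ≈ 30.00°; θ(m_l=2) ≈ 54.74°

Σ m_l² = 28, so Σ(L_z)² = 28 ℏ².
cos θ_min = 3/√12, so θ_min ≈ 30.00°.
For m_l = 2: cos θ = 2/√12, θ ≈ 54.74°.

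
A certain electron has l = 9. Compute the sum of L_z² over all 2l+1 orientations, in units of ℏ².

m_l ∈ {-9, -8, -7, -6, -5, -4, -3, -2, -1, 0, 1, 2, 3, 4, 5, 6, 7, 8, 9}.
Σ m_l² = l(l+1)(2l+1)/3 = 9·10·19/3 = 570.

Σ(L_z)² = 570 ℏ²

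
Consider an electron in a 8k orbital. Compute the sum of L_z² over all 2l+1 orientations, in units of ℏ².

For 8k, l = 7.
The allowed m_l values are -7, -6, -5, -4, -3, -2, -1, 0, 1, 2, 3, 4, 5, 6, 7.
Σ m_l² = 2·(1 + 4 + 9 + 16 + 25 + 36 + 49) = 280.

Σ(L_z)² = 280 ℏ²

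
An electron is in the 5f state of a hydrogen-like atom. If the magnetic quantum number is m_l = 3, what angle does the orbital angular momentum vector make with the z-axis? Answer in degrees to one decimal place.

θ ≈ 30.0°

For 5f, l = 3.
|L|² = l(l+1)ℏ² = 12ℏ², so |L| = 2√3 ℏ.
L_z = m_l ℏ = 3ℏ.
cos θ = L_z/|L| = 3/√12, so θ ≈ 30.0°.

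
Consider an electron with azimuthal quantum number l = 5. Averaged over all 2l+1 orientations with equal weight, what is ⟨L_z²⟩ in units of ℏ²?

⟨L_z²⟩ = 10 ℏ²

m_l ∈ {-5, -4, -3, -2, -1, 0, 1, 2, 3, 4, 5}.
⟨L_z²⟩ = ℏ²·l(l+1)/3 = 10ℏ².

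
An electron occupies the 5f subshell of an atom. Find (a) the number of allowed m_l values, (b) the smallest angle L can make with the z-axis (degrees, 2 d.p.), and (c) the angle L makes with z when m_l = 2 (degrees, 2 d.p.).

The 5f subshell has l = 3.
There are 2l+1 = 7 values of m_l.
cos θ_min = 3/√12, so θ_min ≈ 30.00°.
For m_l = 2: cos θ = 2/√12, θ ≈ 54.74°.

7 values; θ_min ≈ 30.00°; θ(m_l=2) ≈ 54.74°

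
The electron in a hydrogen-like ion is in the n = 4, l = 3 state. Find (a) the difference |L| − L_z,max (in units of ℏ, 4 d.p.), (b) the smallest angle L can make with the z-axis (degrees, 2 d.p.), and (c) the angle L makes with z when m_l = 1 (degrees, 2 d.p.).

|L|−L_z,max ≈ 0.4641ℏ; θ_min ≈ 30.00°; θ(m_l=1) ≈ 73.22°

|L| − L_z,max = (2√3 − 3)ℏ ≈ 0.4641ℏ.
cos θ_min = 3/√12, so θ_min ≈ 30.00°.
For m_l = 1: cos θ = 1/√12, θ ≈ 73.22°.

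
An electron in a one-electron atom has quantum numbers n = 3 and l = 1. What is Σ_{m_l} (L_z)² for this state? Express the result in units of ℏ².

Σ(L_z)² = 2 ℏ²

m_l ∈ {-1, 0, 1}.
Summing m² from −1 to 1: Σ m_l² = 2.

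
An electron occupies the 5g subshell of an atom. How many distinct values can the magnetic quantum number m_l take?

The 5g subshell has l = 4.
The number of m_l values is 2l + 1 = 2·4 + 1 = 9.

9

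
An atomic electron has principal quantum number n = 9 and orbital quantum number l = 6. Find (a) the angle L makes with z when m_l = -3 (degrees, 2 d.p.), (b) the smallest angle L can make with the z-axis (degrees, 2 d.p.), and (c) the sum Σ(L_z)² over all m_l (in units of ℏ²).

θ(m_l=-3) ≈ 117.58°; θ_min ≈ 22.21°; Σ(L_z)² = 182 ℏ²

For m_l = -3: cos θ = -3/√42, θ ≈ 117.58°.
cos θ_min = 6/√42, so θ_min ≈ 22.21°.
Σ m_l² = 182, so Σ(L_z)² = 182 ℏ².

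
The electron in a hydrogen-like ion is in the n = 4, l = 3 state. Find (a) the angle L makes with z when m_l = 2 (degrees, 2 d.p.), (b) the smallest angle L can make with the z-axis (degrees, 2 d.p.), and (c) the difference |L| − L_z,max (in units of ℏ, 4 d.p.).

θ(m_l=2) ≈ 54.74°; θ_min ≈ 30.00°; |L|−L_z,max ≈ 0.4641ℏ

For m_l = 2: cos θ = 2/√12, θ ≈ 54.74°.
cos θ_min = 3/√12, so θ_min ≈ 30.00°.
|L| − L_z,max = (2√3 − 3)ℏ ≈ 0.4641ℏ.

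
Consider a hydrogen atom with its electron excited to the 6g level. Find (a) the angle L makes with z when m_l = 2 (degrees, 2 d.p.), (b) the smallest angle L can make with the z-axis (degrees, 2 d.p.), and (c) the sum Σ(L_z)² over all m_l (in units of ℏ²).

θ(m_l=2) ≈ 63.43°; θ_min ≈ 26.57°; Σ(L_z)² = 60 ℏ²

The 6g level has l = 4.
For m_l = 2: cos θ = 2/√20, θ ≈ 63.43°.
cos θ_min = 4/√20, so θ_min ≈ 26.57°.
Σ m_l² = 60, so Σ(L_z)² = 60 ℏ².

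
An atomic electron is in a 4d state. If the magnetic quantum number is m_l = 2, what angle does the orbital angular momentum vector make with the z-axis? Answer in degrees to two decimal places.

θ ≈ 35.26°

4d means n = 4, l = 2.
|L|² = l(l+1)ℏ² = 6ℏ², so |L| = √6 ℏ.
L_z = m_l ℏ = 2ℏ.
cos θ = L_z/|L| = 2/√6, so θ ≈ 35.26°.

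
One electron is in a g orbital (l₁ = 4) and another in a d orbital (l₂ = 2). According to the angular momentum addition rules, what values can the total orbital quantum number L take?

Angular momentum addition gives L = |l₁ − l₂|, …, l₁ + l₂.
L ∈ {2, 3, 4, 5, 6}.

L = 2, 3, 4, 5, 6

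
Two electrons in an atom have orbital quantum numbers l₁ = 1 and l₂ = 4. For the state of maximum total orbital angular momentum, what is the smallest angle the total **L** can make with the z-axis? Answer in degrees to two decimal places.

By the triangle rule, |l₁ − l₂| ≤ L ≤ l₁ + l₂.
L ∈ {3, 4, 5}.
The maximum is L = 5, with |L_tot| = ℏ√(5·6) = √30 ℏ.
The minimum angle with z is arccos(5/√30) ≈ 24.09°.

θ_min ≈ 24.09°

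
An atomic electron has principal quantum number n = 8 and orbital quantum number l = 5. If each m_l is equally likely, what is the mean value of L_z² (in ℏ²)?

⟨L_z²⟩ = 10 ℏ²

m_l ∈ {-5, -4, -3, -2, -1, 0, 1, 2, 3, 4, 5}.
⟨L_z²⟩ = ℏ²·(Σ m_l²)/(2l+1) = ℏ²·110/11 = 10ℏ².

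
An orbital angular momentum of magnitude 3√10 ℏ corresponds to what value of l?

Since |L|² = l(l+1)ℏ², l(l+1) = 90.
l² + l − 90 = 0 ⇒ l = 9.

l = 9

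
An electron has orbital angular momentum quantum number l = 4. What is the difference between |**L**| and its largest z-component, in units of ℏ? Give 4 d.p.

|L| − L_z,max ≈ 0.4721ℏ

|L| = 2√5 ℏ ≈ 4.4721ℏ, while L_z,max = lℏ = 4ℏ.
The difference is (2√5 − 4)ℏ ≈ 0.4721ℏ.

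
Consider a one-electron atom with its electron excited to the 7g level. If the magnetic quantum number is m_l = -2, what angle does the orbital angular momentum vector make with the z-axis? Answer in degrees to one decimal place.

θ ≈ 116.6°

The 7g level has l = 4.
|L| = √(l(l+1)) ℏ = 2√5 ℏ.
L_z = m_l ℏ = −2ℏ.
cos θ = L_z/|L| = -2/√20, so θ ≈ 116.6°.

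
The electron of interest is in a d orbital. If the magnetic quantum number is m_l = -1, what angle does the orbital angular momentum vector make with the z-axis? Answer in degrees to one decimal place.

A d state has l = 2.
|L|² = l(l+1)ℏ² = 6ℏ², so |L| = √6 ℏ.
L_z = m_l ℏ = −1ℏ.
cos θ = L_z/|L| = -1/√6, so θ ≈ 114.1°.

θ ≈ 114.1°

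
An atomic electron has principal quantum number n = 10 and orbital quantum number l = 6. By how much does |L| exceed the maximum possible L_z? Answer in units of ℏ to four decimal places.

|L| = √42 ℏ ≈ 6.4807ℏ, while L_z,max = lℏ = 6ℏ.
The difference is (√42 − 6)ℏ ≈ 0.4807ℏ.

|L| − L_z,max ≈ 0.4807ℏ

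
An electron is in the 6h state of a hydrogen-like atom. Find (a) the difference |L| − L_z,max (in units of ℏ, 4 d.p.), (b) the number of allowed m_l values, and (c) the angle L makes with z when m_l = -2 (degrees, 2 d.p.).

The 6h subshell has l = 5.
|L| − L_z,max = (√30 − 5)ℏ ≈ 0.4772ℏ.
There are 2l+1 = 11 values of m_l.
For m_l = -2: cos θ = -2/√30, θ ≈ 111.42°.

|L|−L_z,max ≈ 0.4772ℏ; 11 values; θ(m_l=-2) ≈ 111.42°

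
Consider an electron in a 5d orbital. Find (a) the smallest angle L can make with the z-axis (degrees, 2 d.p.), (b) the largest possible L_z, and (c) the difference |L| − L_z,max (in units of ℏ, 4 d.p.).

θ_min ≈ 35.26°; L_z,max = 2ℏ; |L|−L_z,max ≈ 0.4495ℏ

For 5d, l = 2.
cos θ_min = 2/√6, so θ_min ≈ 35.26°.
L_z,max = lℏ = 2ℏ.
|L| − L_z,max = (√6 − 2)ℏ ≈ 0.4495ℏ.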